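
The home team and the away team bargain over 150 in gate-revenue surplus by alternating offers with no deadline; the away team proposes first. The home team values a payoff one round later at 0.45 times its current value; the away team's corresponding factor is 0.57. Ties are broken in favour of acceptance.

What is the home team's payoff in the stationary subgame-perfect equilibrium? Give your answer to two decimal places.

39.04

Let x be the away team's share when the away team proposes and y be the home team's share when the home team proposes.
The home team accepts iff offered ≥ 0.45·y, so x = 150 − 0.45y. Symmetrically y = 150 − 0.57x.
Substituting: x = 150 − 0.45(150 − 0.57x), giving x(1 − 0.57·0.45) = 150(1 − 0.45).
So x = 150 × 0.55 / 0.7435 ≈ 110.9617, and the home team receives 150 − x ≈ 39.0383.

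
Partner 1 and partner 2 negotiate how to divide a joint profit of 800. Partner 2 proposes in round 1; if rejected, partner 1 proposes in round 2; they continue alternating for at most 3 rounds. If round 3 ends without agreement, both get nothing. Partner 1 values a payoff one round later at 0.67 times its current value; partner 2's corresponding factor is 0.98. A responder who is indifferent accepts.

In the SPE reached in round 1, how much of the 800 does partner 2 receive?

789.28

Round 3 (partner 2 proposes): rejection yields 0 for partner 1; partner 2 offers 0 and keeps 800.
Round 2 (partner 1 proposes): partner 2 can get 800 next round, worth 0.98 × 800 = 784 now, so partner 1 offers 784, keeping 16.
Round 1 (partner 2 proposes): partner 1 can get 16 next round, worth 0.67 × 16 = 10.72 now. Partner 2 offers 10.72 and keeps 800 − 10.72 = 789.28.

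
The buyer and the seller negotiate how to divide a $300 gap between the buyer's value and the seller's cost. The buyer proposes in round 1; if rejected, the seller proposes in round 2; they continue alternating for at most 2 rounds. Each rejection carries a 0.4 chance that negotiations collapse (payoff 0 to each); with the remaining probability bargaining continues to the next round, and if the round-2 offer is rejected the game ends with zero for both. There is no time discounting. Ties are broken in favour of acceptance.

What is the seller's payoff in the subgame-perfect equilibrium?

By backward induction:
Round 2 (the seller proposes): rejection yields 0 for the buyer; the seller offers 0 and keeps 300.
Round 1 (the buyer proposes): rejecting gives the seller an expected 0.6 × 300 = 180, so the buyer offers 180, keeping 120.

180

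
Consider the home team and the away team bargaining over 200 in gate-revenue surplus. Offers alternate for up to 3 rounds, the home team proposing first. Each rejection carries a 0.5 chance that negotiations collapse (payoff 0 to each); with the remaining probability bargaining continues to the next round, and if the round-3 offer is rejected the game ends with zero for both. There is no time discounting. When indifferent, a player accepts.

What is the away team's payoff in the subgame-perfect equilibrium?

By backward induction:
Round 3 (the home team proposes): the away team will accept anything ≥ 0, so the home team offers 0 and keeps 200.
Round 2 (the away team proposes): rejecting gives the home team an expected 0.5 × 200 = 100. The away team offers 100 and keeps 200 − 100 = 100.
Round 1 (the home team proposes): rejecting gives the away team an expected 0.5 × 100 = 50. The home team offers 50 and keeps 200 − 50 = 150.

50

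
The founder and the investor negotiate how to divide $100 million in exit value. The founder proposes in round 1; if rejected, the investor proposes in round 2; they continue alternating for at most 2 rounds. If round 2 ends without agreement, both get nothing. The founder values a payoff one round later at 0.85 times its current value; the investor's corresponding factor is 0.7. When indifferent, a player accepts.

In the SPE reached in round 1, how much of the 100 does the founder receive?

30

Round 2 (the investor proposes): rejection yields 0 for the founder; the investor offers 0 and keeps 100.
Round 1 (the founder proposes): the investor can get 100 next round, worth 0.7 × 100 = 70 now, so the founder offers 70, keeping 30.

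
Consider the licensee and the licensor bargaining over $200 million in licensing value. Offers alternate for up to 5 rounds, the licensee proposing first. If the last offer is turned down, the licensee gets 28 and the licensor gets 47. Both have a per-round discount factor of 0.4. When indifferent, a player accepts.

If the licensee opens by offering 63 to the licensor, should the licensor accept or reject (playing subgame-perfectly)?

Round 5 (the licensee proposes): the licensor gets 47 if talks fail, so the licensee offers 47 and keeps 153.
Round 4 (the licensor proposes): the licensee can get 153 next round, worth 0.4 × 153 = 61.2 now; the licensor offers that and keeps 138.8.
Round 3 (the licensee proposes): the licensor can get 138.8 next round, worth 0.4 × 138.8 = 55.52 now. The licensee offers 55.52 and keeps 200 − 55.52 = 144.48.
Round 2 (the licensor proposes): the licensee can get 144.48 next round, worth 0.4 × 144.48 = 57.792 now; the licensor offers that and keeps 142.208.
So by rejecting in round 1, the licensor gets 142.208 next round, worth 0.4 × 142.208 = 56.8832 now.
Offer 63 ≥ 56.8832, so the licensor accepts.

Accept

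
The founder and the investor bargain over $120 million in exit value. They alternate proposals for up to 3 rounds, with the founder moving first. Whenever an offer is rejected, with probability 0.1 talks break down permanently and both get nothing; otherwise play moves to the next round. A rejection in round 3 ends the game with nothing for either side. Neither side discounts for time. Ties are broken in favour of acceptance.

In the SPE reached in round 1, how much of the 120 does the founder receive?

109.2

Round 3 (the founder proposes): the investor will accept anything ≥ 0, so the founder offers 0 and keeps 120.
Round 2 (the investor proposes): rejecting gives the founder an expected 0.9 × 120 = 108. The investor offers 108 and keeps 120 − 108 = 12.
Round 1 (the founder proposes): rejecting gives the investor an expected 0.9 × 12 = 10.8. The founder offers 10.8 and keeps 120 − 10.8 = 109.2.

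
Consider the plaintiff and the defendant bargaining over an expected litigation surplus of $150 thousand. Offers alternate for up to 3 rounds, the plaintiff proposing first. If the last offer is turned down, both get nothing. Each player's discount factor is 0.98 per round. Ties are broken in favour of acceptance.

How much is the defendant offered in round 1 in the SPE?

2.94

Work backward from the last round.
Round 3 (the plaintiff proposes): rejection yields 0 for the defendant; the plaintiff offers 0 and keeps 150.
Round 2 (the defendant proposes): the plaintiff can get 150 next round, worth 0.98 × 150 = 147 now. The defendant offers 147 and keeps 150 − 147 = 3.
Round 1 (the plaintiff proposes): the defendant can get 3 next round, worth 0.98 × 3 = 2.94 now, so the plaintiff offers 2.94, keeping 147.06.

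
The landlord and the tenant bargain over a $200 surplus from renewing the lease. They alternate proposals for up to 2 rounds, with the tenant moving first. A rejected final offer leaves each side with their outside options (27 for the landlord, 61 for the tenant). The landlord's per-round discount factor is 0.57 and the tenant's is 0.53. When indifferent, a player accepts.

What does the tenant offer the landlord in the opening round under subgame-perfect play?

79.23

Round 2 (the landlord proposes): the tenant gets 61 if talks fail, so the landlord offers 61 and keeps 139.
Round 1 (the tenant proposes): the landlord can get 139 next round, worth 0.57 × 139 = 79.23 now, so the tenant offers 79.23, keeping 120.77.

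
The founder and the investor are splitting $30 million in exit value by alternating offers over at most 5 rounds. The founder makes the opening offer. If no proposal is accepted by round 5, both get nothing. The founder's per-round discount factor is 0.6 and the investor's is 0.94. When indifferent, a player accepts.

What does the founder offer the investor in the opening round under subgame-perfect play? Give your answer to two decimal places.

Round 5 (the founder proposes): the investor will accept anything ≥ 0, so the founder offers 0 and keeps 30.
Round 4 (the investor proposes): the founder can get 30 next round, worth 0.6 × 30 = 18 now, so the investor offers 18, keeping 12.
Round 3 (the founder proposes): the investor can get 12 next round, worth 0.94 × 12 = 11.28 now. The founder offers 11.28 and keeps 30 − 11.28 = 18.72.
Round 2 (the investor proposes): the founder can get 18.72 next round, worth 0.6 × 18.72 = 11.232 now, so the investor offers 11.232, keeping 18.768.
Round 1 (the founder proposes): the investor can get 18.768 next round, worth 0.94 × 18.768 = 17.64192 now; the founder offers that and keeps 12.35808.

17.64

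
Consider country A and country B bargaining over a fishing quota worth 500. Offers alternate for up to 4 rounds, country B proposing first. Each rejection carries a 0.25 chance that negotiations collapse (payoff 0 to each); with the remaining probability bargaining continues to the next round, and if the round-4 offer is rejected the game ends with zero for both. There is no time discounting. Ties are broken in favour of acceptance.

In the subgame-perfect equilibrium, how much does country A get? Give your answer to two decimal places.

Round 4 (country A proposes): rejection yields 0 for country B; country A offers 0 and keeps 500.
Round 3 (country B proposes): rejecting gives country A an expected 0.75 × 500 = 375. Country B offers 375 and keeps 500 − 375 = 125.
Round 2 (country A proposes): rejecting gives country B an expected 0.75 × 125 = 93.75, so country A offers 93.75, keeping 406.25.
Round 1 (country B proposes): rejecting gives country A an expected 0.75 × 406.25 = 304.6875, so country B offers 304.6875, keeping 195.3125.

304.69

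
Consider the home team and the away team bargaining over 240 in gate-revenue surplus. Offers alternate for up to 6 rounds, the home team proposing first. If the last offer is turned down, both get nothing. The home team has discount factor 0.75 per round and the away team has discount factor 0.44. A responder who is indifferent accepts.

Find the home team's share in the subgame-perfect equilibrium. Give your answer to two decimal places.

Round 6 (the away team proposes): the home team will accept anything ≥ 0, so the away team offers 0 and keeps 240.
Round 5 (the home team proposes): the away team can get 240 next round, worth 0.44 × 240 = 105.6 now, so the home team offers 105.6, keeping 134.4.
Round 4 (the away team proposes): the home team can get 134.4 next round, worth 0.75 × 134.4 = 100.8 now. The away team offers 100.8 and keeps 240 − 100.8 = 139.2.
Round 3 (the home team proposes): the away team can get 139.2 next round, worth 0.44 × 139.2 = 61.248 now. The home team offers 61.248 and keeps 240 − 61.248 = 178.752.
Round 2 (the away team proposes): the home team can get 178.752 next round, worth 0.75 × 178.752 = 134.064 now; the away team offers that and keeps 105.936.
Round 1 (the home team proposes): the away team can get 105.936 next round, worth 0.44 × 105.936 = 46.61184 now; the home team offers that and keeps 193.38816.

193.39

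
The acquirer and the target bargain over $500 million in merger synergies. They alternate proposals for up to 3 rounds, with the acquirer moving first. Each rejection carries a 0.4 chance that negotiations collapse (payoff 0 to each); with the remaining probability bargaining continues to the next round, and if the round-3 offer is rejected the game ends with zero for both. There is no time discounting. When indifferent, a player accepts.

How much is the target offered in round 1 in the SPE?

120

Round 3 (the acquirer proposes): the target will accept anything ≥ 0, so the acquirer offers 0 and keeps 500.
Round 2 (the target proposes): rejecting gives the acquirer an expected 0.6 × 500 = 300; the target offers that and keeps 200.
Round 1 (the acquirer proposes): rejecting gives the target an expected 0.6 × 200 = 120. The acquirer offers 120 and keeps 500 − 120 = 380.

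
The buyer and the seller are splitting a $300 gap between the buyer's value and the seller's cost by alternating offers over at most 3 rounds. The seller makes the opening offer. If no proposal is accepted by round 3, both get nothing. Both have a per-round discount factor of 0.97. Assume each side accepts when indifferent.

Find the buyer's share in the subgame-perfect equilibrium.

8.73

Solve by backward induction from round 3.
Round 3 (the seller proposes): the buyer will accept anything ≥ 0, so the seller offers 0 and keeps 300.
Round 2 (the buyer proposes): the seller can get 300 next round, worth 0.97 × 300 = 291 now; the buyer offers that and keeps 9.
Round 1 (the seller proposes): the buyer can get 9 next round, worth 0.97 × 9 = 8.73 now. The seller offers 8.73 and keeps 300 − 8.73 = 291.27.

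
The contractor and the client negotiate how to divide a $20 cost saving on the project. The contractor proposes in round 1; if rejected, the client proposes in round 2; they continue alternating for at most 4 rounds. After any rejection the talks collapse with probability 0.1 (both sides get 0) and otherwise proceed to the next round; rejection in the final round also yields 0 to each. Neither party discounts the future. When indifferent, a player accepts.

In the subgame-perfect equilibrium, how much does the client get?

16.38

Round 4 (the client proposes): the contractor will accept anything ≥ 0, so the client offers 0 and keeps 20.
Round 3 (the contractor proposes): rejecting gives the client an expected 0.9 × 20 = 18, so the contractor offers 18, keeping 2.
Round 2 (the client proposes): rejecting gives the contractor an expected 0.9 × 2 = 1.8. The client offers 1.8 and keeps 20 − 1.8 = 18.2.
Round 1 (the contractor proposes): rejecting gives the client an expected 0.9 × 18.2 = 16.38. The contractor offers 16.38 and keeps 20 − 16.38 = 3.62.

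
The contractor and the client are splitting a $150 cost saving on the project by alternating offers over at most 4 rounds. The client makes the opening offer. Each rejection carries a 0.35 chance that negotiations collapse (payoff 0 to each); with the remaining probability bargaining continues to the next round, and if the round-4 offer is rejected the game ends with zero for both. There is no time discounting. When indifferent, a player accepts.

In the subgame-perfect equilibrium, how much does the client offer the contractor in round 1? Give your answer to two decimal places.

75.32

By backward induction:
Round 4 (the contractor proposes): the client will accept anything ≥ 0, so the contractor offers 0 and keeps 150.
Round 3 (the client proposes): rejecting gives the contractor an expected 0.65 × 150 = 97.5, so the client offers 97.5, keeping 52.5.
Round 2 (the contractor proposes): rejecting gives the client an expected 0.65 × 52.5 = 34.125. The contractor offers 34.125 and keeps 150 − 34.125 = 115.875.
Round 1 (the client proposes): rejecting gives the contractor an expected 0.65 × 115.875 = 75.31875. The client offers 75.31875 and keeps 150 − 75.31875 = 74.68125.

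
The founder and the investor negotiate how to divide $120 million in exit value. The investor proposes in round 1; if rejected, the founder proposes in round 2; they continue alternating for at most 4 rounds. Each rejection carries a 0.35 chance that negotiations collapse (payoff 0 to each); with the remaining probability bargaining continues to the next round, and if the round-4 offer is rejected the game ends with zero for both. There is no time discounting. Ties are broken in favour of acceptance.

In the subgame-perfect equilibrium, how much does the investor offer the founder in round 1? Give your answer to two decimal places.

60.26

Round 4 (the founder proposes): rejection yields 0 for the investor; the founder offers 0 and keeps 120.
Round 3 (the investor proposes): rejecting gives the founder an expected 0.65 × 120 = 78; the investor offers that and keeps 42.
Round 2 (the founder proposes): rejecting gives the investor an expected 0.65 × 42 = 27.3, so the founder offers 27.3, keeping 92.7.
Round 1 (the investor proposes): rejecting gives the founder an expected 0.65 × 92.7 = 60.255. The investor offers 60.255 and keeps 120 − 60.255 = 59.745.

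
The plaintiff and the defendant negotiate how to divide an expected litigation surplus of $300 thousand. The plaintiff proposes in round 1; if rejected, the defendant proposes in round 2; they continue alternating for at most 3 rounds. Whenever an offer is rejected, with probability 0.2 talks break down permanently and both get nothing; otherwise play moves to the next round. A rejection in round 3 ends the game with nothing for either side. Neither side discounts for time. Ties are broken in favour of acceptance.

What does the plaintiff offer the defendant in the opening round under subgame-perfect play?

48

Round 3 (the plaintiff proposes): rejection yields 0 for the defendant; the plaintiff offers 0 and keeps 300.
Round 2 (the defendant proposes): rejecting gives the plaintiff an expected 0.8 × 300 = 240, so the defendant offers 240, keeping 60.
Round 1 (the plaintiff proposes): rejecting gives the defendant an expected 0.8 × 60 = 48; the plaintiff offers that and keeps 252.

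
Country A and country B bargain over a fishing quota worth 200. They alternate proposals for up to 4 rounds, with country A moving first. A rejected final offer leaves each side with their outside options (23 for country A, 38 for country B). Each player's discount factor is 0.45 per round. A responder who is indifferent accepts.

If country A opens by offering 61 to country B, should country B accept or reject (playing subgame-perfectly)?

Round 4 (country B proposes): country A gets 23 if talks fail, so country B offers 23 and keeps 177.
Round 3 (country A proposes): country B can get 177 next round, worth 0.45 × 177 = 79.65 now. Country A offers 79.65 and keeps 200 − 79.65 = 120.35.
Round 2 (country B proposes): country A can get 120.35 next round, worth 0.45 × 120.35 = 54.1575 now; country B offers that and keeps 145.8425.
So by rejecting in round 1, country B gets 145.8425 next round, worth 0.45 × 145.8425 = 65.629125 now.
Offer 61 < 65.629125, so country B rejects.

Reject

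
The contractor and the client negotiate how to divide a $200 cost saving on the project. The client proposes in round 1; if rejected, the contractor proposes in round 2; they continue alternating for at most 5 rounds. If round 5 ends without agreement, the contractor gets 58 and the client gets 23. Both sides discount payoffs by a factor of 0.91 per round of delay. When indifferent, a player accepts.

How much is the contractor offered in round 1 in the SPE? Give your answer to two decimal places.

Round 5 (the client proposes): the contractor gets 58 if talks fail, so the client offers 58 and keeps 142.
Round 4 (the contractor proposes): the client can get 142 next round, worth 0.91 × 142 = 129.22 now. The contractor offers 129.22 and keeps 200 − 129.22 = 70.78.
Round 3 (the client proposes): the contractor can get 70.78 next round, worth 0.91 × 70.78 = 64.4098 now; the client offers that and keeps 135.5902.
Round 2 (the contractor proposes): the client can get 135.5902 next round, worth 0.91 × 135.5902 = 123.387082 now. The contractor offers 123.387082 and keeps 200 − 123.387082 = 76.612918.
Round 1 (the client proposes): the contractor can get 76.612918 next round, worth 0.91 × 76.612918 = 69.71775538 now; the client offers that and keeps 130.28224462.

69.72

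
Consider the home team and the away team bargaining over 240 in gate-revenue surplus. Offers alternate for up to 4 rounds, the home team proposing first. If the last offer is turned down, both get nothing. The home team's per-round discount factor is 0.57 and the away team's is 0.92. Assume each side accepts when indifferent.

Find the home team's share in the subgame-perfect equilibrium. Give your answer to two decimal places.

29.27

Round 4 (the away team proposes): rejection yields 0 for the home team; the away team offers 0 and keeps 240.
Round 3 (the home team proposes): the away team can get 240 next round, worth 0.92 × 240 = 220.8 now; the home team offers that and keeps 19.2.
Round 2 (the away team proposes): the home team can get 19.2 next round, worth 0.57 × 19.2 = 10.944 now. The away team offers 10.944 and keeps 240 − 10.944 = 229.056.
Round 1 (the home team proposes): the away team can get 229.056 next round, worth 0.92 × 229.056 = 210.73152 now, so the home team offers 210.73152, keeping 29.26848.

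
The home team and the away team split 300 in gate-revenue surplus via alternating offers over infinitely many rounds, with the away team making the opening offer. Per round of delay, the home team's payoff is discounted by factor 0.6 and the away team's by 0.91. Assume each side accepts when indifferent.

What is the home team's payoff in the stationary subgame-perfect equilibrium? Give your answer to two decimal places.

Let x be the away team's share when the away team proposes and y be the home team's share when the home team proposes.
The home team accepts iff offered ≥ 0.6·y, so x = 300 − 0.6y. Symmetrically y = 300 − 0.91x.
Substituting: x = 300 − 0.6(300 − 0.91x), giving x(1 − 0.91·0.6) = 300(1 − 0.6).
So x = 300 × 0.4 / 0.454 ≈ 264.3172, and the home team receives 300 − x ≈ 35.6828.

35.68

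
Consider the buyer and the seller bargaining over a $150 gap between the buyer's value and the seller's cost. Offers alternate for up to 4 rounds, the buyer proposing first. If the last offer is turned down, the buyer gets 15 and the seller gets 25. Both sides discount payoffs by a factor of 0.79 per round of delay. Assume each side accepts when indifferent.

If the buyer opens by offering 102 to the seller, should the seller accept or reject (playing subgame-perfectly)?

Round 4 (the seller proposes): the buyer gets 15 if talks fail, so the seller offers 15 and keeps 135.
Round 3 (the buyer proposes): the seller can get 135 next round, worth 0.79 × 135 = 106.65 now, so the buyer offers 106.65, keeping 43.35.
Round 2 (the seller proposes): the buyer can get 43.35 next round, worth 0.79 × 43.35 = 34.2465 now, so the seller offers 34.2465, keeping 115.7535.
So by rejecting in round 1, the seller gets 115.7535 next round, worth 0.79 × 115.7535 = 91.445265 now.
Offer 102 ≥ 91.445265, so the seller accepts.

Accept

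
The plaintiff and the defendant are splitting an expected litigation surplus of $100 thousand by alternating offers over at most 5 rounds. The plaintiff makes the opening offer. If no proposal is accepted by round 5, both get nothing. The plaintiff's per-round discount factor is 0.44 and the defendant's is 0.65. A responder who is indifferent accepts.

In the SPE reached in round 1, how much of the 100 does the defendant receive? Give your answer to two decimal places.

46.81

By backward induction:
Round 5 (the plaintiff proposes): the defendant will accept anything ≥ 0, so the plaintiff offers 0 and keeps 100.
Round 4 (the defendant proposes): the plaintiff can get 100 next round, worth 0.44 × 100 = 44 now, so the defendant offers 44, keeping 56.
Round 3 (the plaintiff proposes): the defendant can get 56 next round, worth 0.65 × 56 = 36.4 now, so the plaintiff offers 36.4, keeping 63.6.
Round 2 (the defendant proposes): the plaintiff can get 63.6 next round, worth 0.44 × 63.6 = 27.984 now, so the defendant offers 27.984, keeping 72.016.
Round 1 (the plaintiff proposes): the defendant can get 72.016 next round, worth 0.65 × 72.016 = 46.8104 now. The plaintiff offers 46.8104 and keeps 100 − 46.8104 = 53.1896.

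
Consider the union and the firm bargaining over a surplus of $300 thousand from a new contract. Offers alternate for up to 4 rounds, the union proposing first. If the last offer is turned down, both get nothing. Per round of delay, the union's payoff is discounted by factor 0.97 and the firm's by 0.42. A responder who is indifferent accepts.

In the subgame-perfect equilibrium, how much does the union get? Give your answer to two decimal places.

244.89

Round 4 (the firm proposes): rejection yields 0 for the union; the firm offers 0 and keeps 300.
Round 3 (the union proposes): the firm can get 300 next round, worth 0.42 × 300 = 126 now; the union offers that and keeps 174.
Round 2 (the firm proposes): the union can get 174 next round, worth 0.97 × 174 = 168.78 now; the firm offers that and keeps 131.22.
Round 1 (the union proposes): the firm can get 131.22 next round, worth 0.42 × 131.22 = 55.1124 now, so the union offers 55.1124, keeping 244.8876.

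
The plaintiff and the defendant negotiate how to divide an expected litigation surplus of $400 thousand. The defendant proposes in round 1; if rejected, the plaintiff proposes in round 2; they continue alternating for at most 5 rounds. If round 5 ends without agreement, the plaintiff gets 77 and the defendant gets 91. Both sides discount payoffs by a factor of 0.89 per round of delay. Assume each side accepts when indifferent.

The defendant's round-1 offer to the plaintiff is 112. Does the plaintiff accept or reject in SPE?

Round 5 (the defendant proposes): the plaintiff gets 77 if talks fail, so the defendant offers 77 and keeps 323.
Round 4 (the plaintiff proposes): the defendant can get 323 next round, worth 0.89 × 323 = 287.47 now. The plaintiff offers 287.47 and keeps 400 − 287.47 = 112.53.
Round 3 (the defendant proposes): the plaintiff can get 112.53 next round, worth 0.89 × 112.53 = 100.1517 now; the defendant offers that and keeps 299.8483.
Round 2 (the plaintiff proposes): the defendant can get 299.8483 next round, worth 0.89 × 299.8483 = 266.864987 now, so the plaintiff offers 266.864987, keeping 133.135013.
So by rejecting in round 1, the plaintiff gets 133.135013 next round, worth 0.89 × 133.135013 = 118.49016157 now.
Offer 112 < 118.49016157, so the plaintiff rejects.

Reject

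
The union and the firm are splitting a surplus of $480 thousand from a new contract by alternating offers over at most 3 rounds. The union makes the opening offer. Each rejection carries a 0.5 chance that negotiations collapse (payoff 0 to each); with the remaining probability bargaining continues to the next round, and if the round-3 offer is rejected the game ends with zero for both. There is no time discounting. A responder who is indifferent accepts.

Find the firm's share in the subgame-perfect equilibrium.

Round 3 (the union proposes): the firm will accept anything ≥ 0, so the union offers 0 and keeps 480.
Round 2 (the firm proposes): rejecting gives the union an expected 0.5 × 480 = 240; the firm offers that and keeps 240.
Round 1 (the union proposes): rejecting gives the firm an expected 0.5 × 240 = 120. The union offers 120 and keeps 480 − 120 = 360.

120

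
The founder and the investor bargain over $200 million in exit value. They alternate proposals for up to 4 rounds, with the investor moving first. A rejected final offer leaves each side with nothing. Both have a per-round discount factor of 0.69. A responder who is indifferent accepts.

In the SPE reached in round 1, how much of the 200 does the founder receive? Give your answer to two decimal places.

Solve by backward induction from round 4.
Round 4 (the founder proposes): the investor will accept anything ≥ 0, so the founder offers 0 and keeps 200.
Round 3 (the investor proposes): the founder can get 200 next round, worth 0.69 × 200 = 138 now, so the investor offers 138, keeping 62.
Round 2 (the founder proposes): the investor can get 62 next round, worth 0.69 × 62 = 42.78 now; the founder offers that and keeps 157.22.
Round 1 (the investor proposes): the founder can get 157.22 next round, worth 0.69 × 157.22 = 108.4818 now; the investor offers that and keeps 91.5182.

108.48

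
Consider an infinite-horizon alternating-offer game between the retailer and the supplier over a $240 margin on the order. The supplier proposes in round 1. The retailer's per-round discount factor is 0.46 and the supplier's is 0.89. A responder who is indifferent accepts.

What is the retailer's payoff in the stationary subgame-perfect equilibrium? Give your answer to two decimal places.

20.56

Let x be the supplier's share when the supplier proposes and y be the retailer's share when the retailer proposes.
The retailer accepts iff offered ≥ 0.46·y, so x = 240 − 0.46y. Symmetrically y = 240 − 0.89x.
Substituting: x = 240 − 0.46(240 − 0.89x), giving x(1 − 0.89·0.46) = 240(1 − 0.46).
So x = 240 × 0.54 / 0.5906 ≈ 219.4379, and the retailer receives 240 − x ≈ 20.5621.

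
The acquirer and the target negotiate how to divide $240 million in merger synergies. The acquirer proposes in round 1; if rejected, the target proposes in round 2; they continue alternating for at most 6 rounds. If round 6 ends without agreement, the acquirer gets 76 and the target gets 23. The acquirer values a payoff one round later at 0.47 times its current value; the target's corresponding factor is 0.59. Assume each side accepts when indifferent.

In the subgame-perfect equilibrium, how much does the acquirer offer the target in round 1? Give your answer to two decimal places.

Round 6 (the target proposes): the acquirer gets 76 if talks fail, so the target offers 76 and keeps 164.
Round 5 (the acquirer proposes): the target can get 164 next round, worth 0.59 × 164 = 96.76 now; the acquirer offers that and keeps 143.24.
Round 4 (the target proposes): the acquirer can get 143.24 next round, worth 0.47 × 143.24 = 67.3228 now; the target offers that and keeps 172.6772.
Round 3 (the acquirer proposes): the target can get 172.6772 next round, worth 0.59 × 172.6772 = 101.879548 now. The acquirer offers 101.879548 and keeps 240 − 101.879548 = 138.120452.
Round 2 (the target proposes): the acquirer can get 138.120452 next round, worth 0.47 × 138.120452 = 64.91661244 now; the target offers that and keeps 175.08338756.
Round 1 (the acquirer proposes): the target can get 175.08338756 next round, worth 0.59 × 175.08338756 = 103.2991986604 now. The acquirer offers 103.2991986604 and keeps 240 − 103.2991986604 = 136.7008013396.

103.30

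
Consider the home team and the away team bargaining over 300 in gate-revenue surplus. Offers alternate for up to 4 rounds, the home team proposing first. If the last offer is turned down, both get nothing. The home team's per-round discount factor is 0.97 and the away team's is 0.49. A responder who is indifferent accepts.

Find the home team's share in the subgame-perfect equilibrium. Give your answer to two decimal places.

225.72

Round 4 (the away team proposes): the home team will accept anything ≥ 0, so the away team offers 0 and keeps 300.
Round 3 (the home team proposes): the away team can get 300 next round, worth 0.49 × 300 = 147 now. The home team offers 147 and keeps 300 − 147 = 153.
Round 2 (the away team proposes): the home team can get 153 next round, worth 0.97 × 153 = 148.41 now, so the away team offers 148.41, keeping 151.59.
Round 1 (the home team proposes): the away team can get 151.59 next round, worth 0.49 × 151.59 = 74.2791 now, so the home team offers 74.2791, keeping 225.7209.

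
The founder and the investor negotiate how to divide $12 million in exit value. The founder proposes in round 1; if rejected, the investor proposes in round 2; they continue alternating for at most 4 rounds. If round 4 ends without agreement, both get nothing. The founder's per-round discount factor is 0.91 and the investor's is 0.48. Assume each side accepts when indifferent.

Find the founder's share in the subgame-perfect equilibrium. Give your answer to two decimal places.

Round 4 (the investor proposes): the founder will accept anything ≥ 0, so the investor offers 0 and keeps 12.
Round 3 (the founder proposes): the investor can get 12 next round, worth 0.48 × 12 = 5.76 now, so the founder offers 5.76, keeping 6.24.
Round 2 (the investor proposes): the founder can get 6.24 next round, worth 0.91 × 6.24 = 5.6784 now; the investor offers that and keeps 6.3216.
Round 1 (the founder proposes): the investor can get 6.3216 next round, worth 0.48 × 6.3216 = 3.034368 now; the founder offers that and keeps 8.965632.

8.97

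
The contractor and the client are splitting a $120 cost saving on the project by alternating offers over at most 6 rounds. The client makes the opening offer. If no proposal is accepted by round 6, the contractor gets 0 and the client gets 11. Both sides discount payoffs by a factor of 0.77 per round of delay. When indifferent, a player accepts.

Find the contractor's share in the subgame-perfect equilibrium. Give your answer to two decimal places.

63.36

By backward induction:
Round 6 (the contractor proposes): the client gets 11 if talks fail, so the contractor offers 11 and keeps 109.
Round 5 (the client proposes): the contractor can get 109 next round, worth 0.77 × 109 = 83.93 now. The client offers 83.93 and keeps 120 − 83.93 = 36.07.
Round 4 (the contractor proposes): the client can get 36.07 next round, worth 0.77 × 36.07 = 27.7739 now; the contractor offers that and keeps 92.2261.
Round 3 (the client proposes): the contractor can get 92.2261 next round, worth 0.77 × 92.2261 = 71.014097 now; the client offers that and keeps 48.985903.
Round 2 (the contractor proposes): the client can get 48.985903 next round, worth 0.77 × 48.985903 = 37.71914531 now, so the contractor offers 37.71914531, keeping 82.28085469.
Round 1 (the client proposes): the contractor can get 82.28085469 next round, worth 0.77 × 82.28085469 = 63.3562581113 now, so the client offers 63.3562581113, keeping 56.6437418887.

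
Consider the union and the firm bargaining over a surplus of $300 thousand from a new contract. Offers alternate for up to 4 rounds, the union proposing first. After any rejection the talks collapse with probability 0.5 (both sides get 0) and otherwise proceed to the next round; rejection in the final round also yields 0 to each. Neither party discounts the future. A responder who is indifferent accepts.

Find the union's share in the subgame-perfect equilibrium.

Round 4 (the firm proposes): rejection yields 0 for the union; the firm offers 0 and keeps 300.
Round 3 (the union proposes): rejecting gives the firm an expected 0.5 × 300 = 150, so the union offers 150, keeping 150.
Round 2 (the firm proposes): rejecting gives the union an expected 0.5 × 150 = 75. The firm offers 75 and keeps 300 − 75 = 225.
Round 1 (the union proposes): rejecting gives the firm an expected 0.5 × 225 = 112.5; the union offers that and keeps 187.5.

187.5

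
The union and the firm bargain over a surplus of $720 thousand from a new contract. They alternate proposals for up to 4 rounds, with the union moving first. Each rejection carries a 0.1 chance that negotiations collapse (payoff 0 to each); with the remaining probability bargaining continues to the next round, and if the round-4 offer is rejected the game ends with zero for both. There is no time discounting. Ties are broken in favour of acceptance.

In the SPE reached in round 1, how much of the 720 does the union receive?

130.32

By backward induction:
Round 4 (the firm proposes): the union will accept anything ≥ 0, so the firm offers 0 and keeps 720.
Round 3 (the union proposes): rejecting gives the firm an expected 0.9 × 720 = 648; the union offers that and keeps 72.
Round 2 (the firm proposes): rejecting gives the union an expected 0.9 × 72 = 64.8; the firm offers that and keeps 655.2.
Round 1 (the union proposes): rejecting gives the firm an expected 0.9 × 655.2 = 589.68. The union offers 589.68 and keeps 720 − 589.68 = 130.32.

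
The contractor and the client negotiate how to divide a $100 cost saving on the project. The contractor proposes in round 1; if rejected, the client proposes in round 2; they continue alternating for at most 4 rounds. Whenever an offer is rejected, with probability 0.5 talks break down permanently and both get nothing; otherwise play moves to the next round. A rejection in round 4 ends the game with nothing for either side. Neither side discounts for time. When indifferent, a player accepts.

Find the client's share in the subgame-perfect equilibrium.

37.5

Round 4 (the client proposes): rejection yields 0 for the contractor; the client offers 0 and keeps 100.
Round 3 (the contractor proposes): rejecting gives the client an expected 0.5 × 100 = 50; the contractor offers that and keeps 50.
Round 2 (the client proposes): rejecting gives the contractor an expected 0.5 × 50 = 25, so the client offers 25, keeping 75.
Round 1 (the contractor proposes): rejecting gives the client an expected 0.5 × 75 = 37.5. The contractor offers 37.5 and keeps 100 − 37.5 = 62.5.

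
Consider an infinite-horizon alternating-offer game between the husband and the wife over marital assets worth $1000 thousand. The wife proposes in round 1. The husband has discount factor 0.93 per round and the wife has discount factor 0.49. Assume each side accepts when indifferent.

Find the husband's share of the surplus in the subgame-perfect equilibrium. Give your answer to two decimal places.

Let x be the wife's share when the wife proposes and y be the husband's share when the husband proposes.
The husband accepts iff offered ≥ 0.93·y, so x = 1000 − 0.93y. Symmetrically y = 1000 − 0.49x.
Substituting: x = 1000 − 0.93(1000 − 0.49x), giving x(1 − 0.49·0.93) = 1000(1 − 0.93).
So x = 1000 × 0.07 / 0.5443 ≈ 128.6055, and the husband receives 1000 − x ≈ 871.3945.

871.39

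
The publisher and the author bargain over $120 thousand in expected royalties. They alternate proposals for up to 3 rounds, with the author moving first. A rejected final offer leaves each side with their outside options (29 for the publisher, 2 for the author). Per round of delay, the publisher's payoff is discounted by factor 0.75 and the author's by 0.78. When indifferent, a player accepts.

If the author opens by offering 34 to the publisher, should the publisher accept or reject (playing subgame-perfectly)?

Reject

Round 3 (the author proposes): the publisher gets 29 if talks fail, so the author offers 29 and keeps 91.
Round 2 (the publisher proposes): the author can get 91 next round, worth 0.78 × 91 = 70.98 now, so the publisher offers 70.98, keeping 49.02.
So by rejecting in round 1, the publisher gets 49.02 next round, worth 0.75 × 49.02 = 36.765 now.
Offer 34 < 36.765, so the publisher rejects.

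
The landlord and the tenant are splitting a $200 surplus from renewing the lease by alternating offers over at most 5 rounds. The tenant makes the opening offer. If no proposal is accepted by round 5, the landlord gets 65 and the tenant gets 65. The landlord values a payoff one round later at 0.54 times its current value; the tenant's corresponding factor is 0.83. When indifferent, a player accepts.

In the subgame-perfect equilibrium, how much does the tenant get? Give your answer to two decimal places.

Round 5 (the tenant proposes): the landlord gets 65 if talks fail, so the tenant offers 65 and keeps 135.
Round 4 (the landlord proposes): the tenant can get 135 next round, worth 0.83 × 135 = 112.05 now. The landlord offers 112.05 and keeps 200 − 112.05 = 87.95.
Round 3 (the tenant proposes): the landlord can get 87.95 next round, worth 0.54 × 87.95 = 47.493 now. The tenant offers 47.493 and keeps 200 − 47.493 = 152.507.
Round 2 (the landlord proposes): the tenant can get 152.507 next round, worth 0.83 × 152.507 = 126.58081 now, so the landlord offers 126.58081, keeping 73.41919.
Round 1 (the tenant proposes): the landlord can get 73.41919 next round, worth 0.54 × 73.41919 = 39.6463626 now, so the tenant offers 39.6463626, keeping 160.3536374.

160.35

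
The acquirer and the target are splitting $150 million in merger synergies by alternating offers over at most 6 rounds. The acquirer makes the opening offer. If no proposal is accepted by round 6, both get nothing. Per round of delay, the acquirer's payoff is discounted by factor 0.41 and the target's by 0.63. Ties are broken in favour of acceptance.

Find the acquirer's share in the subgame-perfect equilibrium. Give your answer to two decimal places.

73.54

Solve by backward induction from round 6.
Round 6 (the target proposes): rejection yields 0 for the acquirer; the target offers 0 and keeps 150.
Round 5 (the acquirer proposes): the target can get 150 next round, worth 0.63 × 150 = 94.5 now. The acquirer offers 94.5 and keeps 150 − 94.5 = 55.5.
Round 4 (the target proposes): the acquirer can get 55.5 next round, worth 0.41 × 55.5 = 22.755 now; the target offers that and keeps 127.245.
Round 3 (the acquirer proposes): the target can get 127.245 next round, worth 0.63 × 127.245 = 80.16435 now. The acquirer offers 80.16435 and keeps 150 − 80.16435 = 69.83565.
Round 2 (the target proposes): the acquirer can get 69.83565 next round, worth 0.41 × 69.83565 = 28.6326165 now. The target offers 28.6326165 and keeps 150 − 28.6326165 = 121.3673835.
Round 1 (the acquirer proposes): the target can get 121.3673835 next round, worth 0.63 × 121.3673835 = 76.461451605 now, so the acquirer offers 76.461451605, keeping 73.538548395.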